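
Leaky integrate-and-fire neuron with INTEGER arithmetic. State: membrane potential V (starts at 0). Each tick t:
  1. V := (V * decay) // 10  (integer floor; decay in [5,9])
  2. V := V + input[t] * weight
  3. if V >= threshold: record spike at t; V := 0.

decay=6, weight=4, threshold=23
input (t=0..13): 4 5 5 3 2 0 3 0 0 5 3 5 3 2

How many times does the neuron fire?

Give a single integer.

Answer: 4

Derivation:
t=0: input=4 -> V=16
t=1: input=5 -> V=0 FIRE
t=2: input=5 -> V=20
t=3: input=3 -> V=0 FIRE
t=4: input=2 -> V=8
t=5: input=0 -> V=4
t=6: input=3 -> V=14
t=7: input=0 -> V=8
t=8: input=0 -> V=4
t=9: input=5 -> V=22
t=10: input=3 -> V=0 FIRE
t=11: input=5 -> V=20
t=12: input=3 -> V=0 FIRE
t=13: input=2 -> V=8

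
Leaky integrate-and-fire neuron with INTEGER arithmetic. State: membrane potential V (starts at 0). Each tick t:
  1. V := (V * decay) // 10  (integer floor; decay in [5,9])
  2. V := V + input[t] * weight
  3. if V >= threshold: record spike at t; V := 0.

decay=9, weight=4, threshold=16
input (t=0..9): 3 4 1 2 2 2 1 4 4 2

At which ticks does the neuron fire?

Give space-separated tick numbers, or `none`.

Answer: 1 4 7 8

Derivation:
t=0: input=3 -> V=12
t=1: input=4 -> V=0 FIRE
t=2: input=1 -> V=4
t=3: input=2 -> V=11
t=4: input=2 -> V=0 FIRE
t=5: input=2 -> V=8
t=6: input=1 -> V=11
t=7: input=4 -> V=0 FIRE
t=8: input=4 -> V=0 FIRE
t=9: input=2 -> V=8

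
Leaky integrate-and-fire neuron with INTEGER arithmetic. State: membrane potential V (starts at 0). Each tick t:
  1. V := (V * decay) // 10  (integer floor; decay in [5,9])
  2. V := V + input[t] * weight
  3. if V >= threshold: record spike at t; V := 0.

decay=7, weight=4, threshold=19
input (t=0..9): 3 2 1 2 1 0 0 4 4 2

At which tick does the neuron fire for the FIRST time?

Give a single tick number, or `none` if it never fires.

t=0: input=3 -> V=12
t=1: input=2 -> V=16
t=2: input=1 -> V=15
t=3: input=2 -> V=18
t=4: input=1 -> V=16
t=5: input=0 -> V=11
t=6: input=0 -> V=7
t=7: input=4 -> V=0 FIRE
t=8: input=4 -> V=16
t=9: input=2 -> V=0 FIRE

Answer: 7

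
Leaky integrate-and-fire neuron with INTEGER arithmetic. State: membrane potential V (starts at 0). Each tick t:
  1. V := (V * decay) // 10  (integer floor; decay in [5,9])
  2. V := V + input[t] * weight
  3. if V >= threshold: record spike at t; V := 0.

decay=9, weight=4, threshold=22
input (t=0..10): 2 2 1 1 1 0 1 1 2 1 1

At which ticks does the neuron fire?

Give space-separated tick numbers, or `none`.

t=0: input=2 -> V=8
t=1: input=2 -> V=15
t=2: input=1 -> V=17
t=3: input=1 -> V=19
t=4: input=1 -> V=21
t=5: input=0 -> V=18
t=6: input=1 -> V=20
t=7: input=1 -> V=0 FIRE
t=8: input=2 -> V=8
t=9: input=1 -> V=11
t=10: input=1 -> V=13

Answer: 7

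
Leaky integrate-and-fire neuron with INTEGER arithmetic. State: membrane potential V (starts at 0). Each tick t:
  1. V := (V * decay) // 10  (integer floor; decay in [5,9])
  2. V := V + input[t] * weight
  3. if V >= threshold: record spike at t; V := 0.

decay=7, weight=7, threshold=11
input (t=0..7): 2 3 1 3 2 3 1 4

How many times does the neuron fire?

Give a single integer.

Answer: 6

Derivation:
t=0: input=2 -> V=0 FIRE
t=1: input=3 -> V=0 FIRE
t=2: input=1 -> V=7
t=3: input=3 -> V=0 FIRE
t=4: input=2 -> V=0 FIRE
t=5: input=3 -> V=0 FIRE
t=6: input=1 -> V=7
t=7: input=4 -> V=0 FIRE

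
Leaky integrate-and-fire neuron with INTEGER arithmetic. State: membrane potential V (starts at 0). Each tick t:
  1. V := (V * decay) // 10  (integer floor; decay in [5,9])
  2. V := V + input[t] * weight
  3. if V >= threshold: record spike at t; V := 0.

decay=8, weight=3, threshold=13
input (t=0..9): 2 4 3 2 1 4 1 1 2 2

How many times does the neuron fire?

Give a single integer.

Answer: 4

Derivation:
t=0: input=2 -> V=6
t=1: input=4 -> V=0 FIRE
t=2: input=3 -> V=9
t=3: input=2 -> V=0 FIRE
t=4: input=1 -> V=3
t=5: input=4 -> V=0 FIRE
t=6: input=1 -> V=3
t=7: input=1 -> V=5
t=8: input=2 -> V=10
t=9: input=2 -> V=0 FIRE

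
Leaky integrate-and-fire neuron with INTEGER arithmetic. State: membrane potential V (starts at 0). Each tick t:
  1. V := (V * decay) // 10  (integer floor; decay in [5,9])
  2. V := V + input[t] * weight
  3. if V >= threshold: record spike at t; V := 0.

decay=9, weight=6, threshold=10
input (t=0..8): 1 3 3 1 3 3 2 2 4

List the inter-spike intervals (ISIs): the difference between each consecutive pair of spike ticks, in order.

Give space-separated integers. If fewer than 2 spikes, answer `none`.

t=0: input=1 -> V=6
t=1: input=3 -> V=0 FIRE
t=2: input=3 -> V=0 FIRE
t=3: input=1 -> V=6
t=4: input=3 -> V=0 FIRE
t=5: input=3 -> V=0 FIRE
t=6: input=2 -> V=0 FIRE
t=7: input=2 -> V=0 FIRE
t=8: input=4 -> V=0 FIRE

Answer: 1 2 1 1 1 1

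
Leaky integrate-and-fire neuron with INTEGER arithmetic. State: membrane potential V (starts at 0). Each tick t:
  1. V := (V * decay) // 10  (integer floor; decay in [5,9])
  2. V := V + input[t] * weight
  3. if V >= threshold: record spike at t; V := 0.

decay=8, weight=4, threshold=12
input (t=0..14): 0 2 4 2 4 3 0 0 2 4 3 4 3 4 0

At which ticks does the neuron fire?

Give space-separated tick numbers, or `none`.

Answer: 2 4 5 9 10 11 12 13

Derivation:
t=0: input=0 -> V=0
t=1: input=2 -> V=8
t=2: input=4 -> V=0 FIRE
t=3: input=2 -> V=8
t=4: input=4 -> V=0 FIRE
t=5: input=3 -> V=0 FIRE
t=6: input=0 -> V=0
t=7: input=0 -> V=0
t=8: input=2 -> V=8
t=9: input=4 -> V=0 FIRE
t=10: input=3 -> V=0 FIRE
t=11: input=4 -> V=0 FIRE
t=12: input=3 -> V=0 FIRE
t=13: input=4 -> V=0 FIRE
t=14: input=0 -> V=0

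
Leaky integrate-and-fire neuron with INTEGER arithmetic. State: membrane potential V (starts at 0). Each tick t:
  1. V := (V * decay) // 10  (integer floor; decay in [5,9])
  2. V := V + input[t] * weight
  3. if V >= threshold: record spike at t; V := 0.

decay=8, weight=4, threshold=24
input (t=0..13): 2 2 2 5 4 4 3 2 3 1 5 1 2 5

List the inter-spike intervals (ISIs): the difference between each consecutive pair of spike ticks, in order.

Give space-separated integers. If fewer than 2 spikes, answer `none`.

t=0: input=2 -> V=8
t=1: input=2 -> V=14
t=2: input=2 -> V=19
t=3: input=5 -> V=0 FIRE
t=4: input=4 -> V=16
t=5: input=4 -> V=0 FIRE
t=6: input=3 -> V=12
t=7: input=2 -> V=17
t=8: input=3 -> V=0 FIRE
t=9: input=1 -> V=4
t=10: input=5 -> V=23
t=11: input=1 -> V=22
t=12: input=2 -> V=0 FIRE
t=13: input=5 -> V=20

Answer: 2 3 4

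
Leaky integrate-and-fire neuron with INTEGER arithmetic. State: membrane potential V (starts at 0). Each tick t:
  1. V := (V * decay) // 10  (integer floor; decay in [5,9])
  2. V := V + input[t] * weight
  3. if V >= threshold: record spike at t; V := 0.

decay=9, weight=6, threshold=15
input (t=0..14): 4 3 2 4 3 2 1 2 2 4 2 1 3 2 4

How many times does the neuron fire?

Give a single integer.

Answer: 10

Derivation:
t=0: input=4 -> V=0 FIRE
t=1: input=3 -> V=0 FIRE
t=2: input=2 -> V=12
t=3: input=4 -> V=0 FIRE
t=4: input=3 -> V=0 FIRE
t=5: input=2 -> V=12
t=6: input=1 -> V=0 FIRE
t=7: input=2 -> V=12
t=8: input=2 -> V=0 FIRE
t=9: input=4 -> V=0 FIRE
t=10: input=2 -> V=12
t=11: input=1 -> V=0 FIRE
t=12: input=3 -> V=0 FIRE
t=13: input=2 -> V=12
t=14: input=4 -> V=0 FIRE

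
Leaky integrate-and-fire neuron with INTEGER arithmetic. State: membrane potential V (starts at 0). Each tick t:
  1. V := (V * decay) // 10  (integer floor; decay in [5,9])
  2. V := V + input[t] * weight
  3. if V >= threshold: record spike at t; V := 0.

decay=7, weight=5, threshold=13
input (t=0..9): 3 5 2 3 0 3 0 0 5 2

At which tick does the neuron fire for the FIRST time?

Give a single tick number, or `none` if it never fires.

t=0: input=3 -> V=0 FIRE
t=1: input=5 -> V=0 FIRE
t=2: input=2 -> V=10
t=3: input=3 -> V=0 FIRE
t=4: input=0 -> V=0
t=5: input=3 -> V=0 FIRE
t=6: input=0 -> V=0
t=7: input=0 -> V=0
t=8: input=5 -> V=0 FIRE
t=9: input=2 -> V=10

Answer: 0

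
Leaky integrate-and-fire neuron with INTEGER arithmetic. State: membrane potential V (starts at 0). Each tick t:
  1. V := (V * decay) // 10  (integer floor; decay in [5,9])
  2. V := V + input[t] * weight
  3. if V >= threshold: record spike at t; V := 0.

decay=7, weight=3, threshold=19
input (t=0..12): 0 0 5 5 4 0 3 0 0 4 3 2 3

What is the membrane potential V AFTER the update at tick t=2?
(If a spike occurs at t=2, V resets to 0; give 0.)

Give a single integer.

t=0: input=0 -> V=0
t=1: input=0 -> V=0
t=2: input=5 -> V=15
t=3: input=5 -> V=0 FIRE
t=4: input=4 -> V=12
t=5: input=0 -> V=8
t=6: input=3 -> V=14
t=7: input=0 -> V=9
t=8: input=0 -> V=6
t=9: input=4 -> V=16
t=10: input=3 -> V=0 FIRE
t=11: input=2 -> V=6
t=12: input=3 -> V=13

Answer: 15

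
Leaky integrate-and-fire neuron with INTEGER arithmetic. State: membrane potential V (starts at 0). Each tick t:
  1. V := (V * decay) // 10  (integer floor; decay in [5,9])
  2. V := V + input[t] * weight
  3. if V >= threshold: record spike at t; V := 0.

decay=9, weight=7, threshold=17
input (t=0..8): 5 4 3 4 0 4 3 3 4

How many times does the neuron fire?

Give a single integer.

Answer: 8

Derivation:
t=0: input=5 -> V=0 FIRE
t=1: input=4 -> V=0 FIRE
t=2: input=3 -> V=0 FIRE
t=3: input=4 -> V=0 FIRE
t=4: input=0 -> V=0
t=5: input=4 -> V=0 FIRE
t=6: input=3 -> V=0 FIRE
t=7: input=3 -> V=0 FIRE
t=8: input=4 -> V=0 FIRE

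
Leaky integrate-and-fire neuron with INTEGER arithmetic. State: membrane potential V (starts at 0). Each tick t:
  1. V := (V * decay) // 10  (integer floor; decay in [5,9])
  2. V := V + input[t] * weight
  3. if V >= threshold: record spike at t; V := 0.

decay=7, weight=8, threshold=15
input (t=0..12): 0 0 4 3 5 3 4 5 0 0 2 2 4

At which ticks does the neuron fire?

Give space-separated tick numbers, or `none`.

Answer: 2 3 4 5 6 7 10 11 12

Derivation:
t=0: input=0 -> V=0
t=1: input=0 -> V=0
t=2: input=4 -> V=0 FIRE
t=3: input=3 -> V=0 FIRE
t=4: input=5 -> V=0 FIRE
t=5: input=3 -> V=0 FIRE
t=6: input=4 -> V=0 FIRE
t=7: input=5 -> V=0 FIRE
t=8: input=0 -> V=0
t=9: input=0 -> V=0
t=10: input=2 -> V=0 FIRE
t=11: input=2 -> V=0 FIRE
t=12: input=4 -> V=0 FIRE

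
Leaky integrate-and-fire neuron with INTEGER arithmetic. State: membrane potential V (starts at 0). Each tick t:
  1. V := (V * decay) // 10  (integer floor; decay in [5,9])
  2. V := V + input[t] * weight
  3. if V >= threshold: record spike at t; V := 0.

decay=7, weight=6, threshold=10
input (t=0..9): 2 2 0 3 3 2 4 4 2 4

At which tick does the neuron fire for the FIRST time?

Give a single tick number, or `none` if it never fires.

Answer: 0

Derivation:
t=0: input=2 -> V=0 FIRE
t=1: input=2 -> V=0 FIRE
t=2: input=0 -> V=0
t=3: input=3 -> V=0 FIRE
t=4: input=3 -> V=0 FIRE
t=5: input=2 -> V=0 FIRE
t=6: input=4 -> V=0 FIRE
t=7: input=4 -> V=0 FIRE
t=8: input=2 -> V=0 FIRE
t=9: input=4 -> V=0 FIRE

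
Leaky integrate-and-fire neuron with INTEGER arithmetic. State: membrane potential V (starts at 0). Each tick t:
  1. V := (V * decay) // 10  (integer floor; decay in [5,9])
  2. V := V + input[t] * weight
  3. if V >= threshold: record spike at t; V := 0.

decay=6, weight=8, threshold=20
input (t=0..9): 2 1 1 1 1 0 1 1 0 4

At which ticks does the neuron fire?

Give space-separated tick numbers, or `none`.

t=0: input=2 -> V=16
t=1: input=1 -> V=17
t=2: input=1 -> V=18
t=3: input=1 -> V=18
t=4: input=1 -> V=18
t=5: input=0 -> V=10
t=6: input=1 -> V=14
t=7: input=1 -> V=16
t=8: input=0 -> V=9
t=9: input=4 -> V=0 FIRE

Answer: 9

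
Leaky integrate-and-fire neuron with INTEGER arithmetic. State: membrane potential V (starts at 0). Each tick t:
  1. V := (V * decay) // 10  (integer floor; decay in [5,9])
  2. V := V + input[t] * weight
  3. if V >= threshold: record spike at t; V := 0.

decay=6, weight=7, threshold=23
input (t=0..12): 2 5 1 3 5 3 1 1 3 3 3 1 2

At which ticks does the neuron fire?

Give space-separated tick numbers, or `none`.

Answer: 1 3 4 8 10

Derivation:
t=0: input=2 -> V=14
t=1: input=5 -> V=0 FIRE
t=2: input=1 -> V=7
t=3: input=3 -> V=0 FIRE
t=4: input=5 -> V=0 FIRE
t=5: input=3 -> V=21
t=6: input=1 -> V=19
t=7: input=1 -> V=18
t=8: input=3 -> V=0 FIRE
t=9: input=3 -> V=21
t=10: input=3 -> V=0 FIRE
t=11: input=1 -> V=7
t=12: input=2 -> V=18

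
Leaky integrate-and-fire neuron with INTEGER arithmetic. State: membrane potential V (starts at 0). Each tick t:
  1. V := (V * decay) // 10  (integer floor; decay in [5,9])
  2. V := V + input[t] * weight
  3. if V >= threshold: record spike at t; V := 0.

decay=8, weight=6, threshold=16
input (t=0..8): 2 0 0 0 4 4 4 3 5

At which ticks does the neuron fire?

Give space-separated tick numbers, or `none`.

Answer: 4 5 6 7 8

Derivation:
t=0: input=2 -> V=12
t=1: input=0 -> V=9
t=2: input=0 -> V=7
t=3: input=0 -> V=5
t=4: input=4 -> V=0 FIRE
t=5: input=4 -> V=0 FIRE
t=6: input=4 -> V=0 FIRE
t=7: input=3 -> V=0 FIRE
t=8: input=5 -> V=0 FIRE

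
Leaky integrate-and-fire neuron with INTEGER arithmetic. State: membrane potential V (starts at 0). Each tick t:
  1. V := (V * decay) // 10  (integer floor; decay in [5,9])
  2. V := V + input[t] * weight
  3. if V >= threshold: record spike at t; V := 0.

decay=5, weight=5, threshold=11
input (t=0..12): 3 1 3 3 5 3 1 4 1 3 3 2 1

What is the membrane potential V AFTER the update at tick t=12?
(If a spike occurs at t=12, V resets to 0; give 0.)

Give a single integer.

t=0: input=3 -> V=0 FIRE
t=1: input=1 -> V=5
t=2: input=3 -> V=0 FIRE
t=3: input=3 -> V=0 FIRE
t=4: input=5 -> V=0 FIRE
t=5: input=3 -> V=0 FIRE
t=6: input=1 -> V=5
t=7: input=4 -> V=0 FIRE
t=8: input=1 -> V=5
t=9: input=3 -> V=0 FIRE
t=10: input=3 -> V=0 FIRE
t=11: input=2 -> V=10
t=12: input=1 -> V=10

Answer: 10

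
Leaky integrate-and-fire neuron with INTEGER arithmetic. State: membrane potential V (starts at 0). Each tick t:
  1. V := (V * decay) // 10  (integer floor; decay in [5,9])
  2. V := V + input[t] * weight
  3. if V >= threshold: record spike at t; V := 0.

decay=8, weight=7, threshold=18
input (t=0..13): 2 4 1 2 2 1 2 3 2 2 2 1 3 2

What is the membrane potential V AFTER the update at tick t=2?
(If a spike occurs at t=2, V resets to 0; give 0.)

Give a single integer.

Answer: 7

Derivation:
t=0: input=2 -> V=14
t=1: input=4 -> V=0 FIRE
t=2: input=1 -> V=7
t=3: input=2 -> V=0 FIRE
t=4: input=2 -> V=14
t=5: input=1 -> V=0 FIRE
t=6: input=2 -> V=14
t=7: input=3 -> V=0 FIRE
t=8: input=2 -> V=14
t=9: input=2 -> V=0 FIRE
t=10: input=2 -> V=14
t=11: input=1 -> V=0 FIRE
t=12: input=3 -> V=0 FIRE
t=13: input=2 -> V=14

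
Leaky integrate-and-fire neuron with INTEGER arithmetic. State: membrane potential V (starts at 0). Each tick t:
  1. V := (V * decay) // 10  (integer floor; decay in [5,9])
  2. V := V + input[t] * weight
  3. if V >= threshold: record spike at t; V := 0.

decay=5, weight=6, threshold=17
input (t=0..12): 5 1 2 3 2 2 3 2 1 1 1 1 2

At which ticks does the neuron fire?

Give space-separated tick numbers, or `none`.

t=0: input=5 -> V=0 FIRE
t=1: input=1 -> V=6
t=2: input=2 -> V=15
t=3: input=3 -> V=0 FIRE
t=4: input=2 -> V=12
t=5: input=2 -> V=0 FIRE
t=6: input=3 -> V=0 FIRE
t=7: input=2 -> V=12
t=8: input=1 -> V=12
t=9: input=1 -> V=12
t=10: input=1 -> V=12
t=11: input=1 -> V=12
t=12: input=2 -> V=0 FIRE

Answer: 0 3 5 6 12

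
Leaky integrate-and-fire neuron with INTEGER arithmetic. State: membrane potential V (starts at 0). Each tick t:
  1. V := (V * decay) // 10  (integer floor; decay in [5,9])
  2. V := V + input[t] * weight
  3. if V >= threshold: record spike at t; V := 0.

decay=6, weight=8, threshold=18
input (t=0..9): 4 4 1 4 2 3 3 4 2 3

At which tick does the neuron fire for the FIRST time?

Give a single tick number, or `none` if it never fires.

Answer: 0

Derivation:
t=0: input=4 -> V=0 FIRE
t=1: input=4 -> V=0 FIRE
t=2: input=1 -> V=8
t=3: input=4 -> V=0 FIRE
t=4: input=2 -> V=16
t=5: input=3 -> V=0 FIRE
t=6: input=3 -> V=0 FIRE
t=7: input=4 -> V=0 FIRE
t=8: input=2 -> V=16
t=9: input=3 -> V=0 FIRE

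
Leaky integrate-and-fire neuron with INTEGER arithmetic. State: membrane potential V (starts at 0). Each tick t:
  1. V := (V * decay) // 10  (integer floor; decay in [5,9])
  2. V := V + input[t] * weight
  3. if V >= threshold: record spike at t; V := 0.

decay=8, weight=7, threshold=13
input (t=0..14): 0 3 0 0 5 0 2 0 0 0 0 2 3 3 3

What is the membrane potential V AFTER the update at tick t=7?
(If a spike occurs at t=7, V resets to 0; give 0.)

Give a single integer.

Answer: 0

Derivation:
t=0: input=0 -> V=0
t=1: input=3 -> V=0 FIRE
t=2: input=0 -> V=0
t=3: input=0 -> V=0
t=4: input=5 -> V=0 FIRE
t=5: input=0 -> V=0
t=6: input=2 -> V=0 FIRE
t=7: input=0 -> V=0
t=8: input=0 -> V=0
t=9: input=0 -> V=0
t=10: input=0 -> V=0
t=11: input=2 -> V=0 FIRE
t=12: input=3 -> V=0 FIRE
t=13: input=3 -> V=0 FIRE
t=14: input=3 -> V=0 FIRE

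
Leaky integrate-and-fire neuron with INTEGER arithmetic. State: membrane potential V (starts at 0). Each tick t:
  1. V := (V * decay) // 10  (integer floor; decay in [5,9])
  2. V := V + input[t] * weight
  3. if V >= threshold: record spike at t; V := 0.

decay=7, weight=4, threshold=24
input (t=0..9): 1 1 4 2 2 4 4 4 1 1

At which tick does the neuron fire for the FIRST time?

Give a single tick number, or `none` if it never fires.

t=0: input=1 -> V=4
t=1: input=1 -> V=6
t=2: input=4 -> V=20
t=3: input=2 -> V=22
t=4: input=2 -> V=23
t=5: input=4 -> V=0 FIRE
t=6: input=4 -> V=16
t=7: input=4 -> V=0 FIRE
t=8: input=1 -> V=4
t=9: input=1 -> V=6

Answer: 5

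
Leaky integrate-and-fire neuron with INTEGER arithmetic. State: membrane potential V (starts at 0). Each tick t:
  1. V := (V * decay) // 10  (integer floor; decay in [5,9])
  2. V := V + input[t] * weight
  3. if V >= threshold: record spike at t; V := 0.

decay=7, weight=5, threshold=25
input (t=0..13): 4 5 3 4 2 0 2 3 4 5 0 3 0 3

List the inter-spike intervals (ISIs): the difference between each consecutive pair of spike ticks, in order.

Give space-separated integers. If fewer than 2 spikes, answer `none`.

Answer: 2 5 1

Derivation:
t=0: input=4 -> V=20
t=1: input=5 -> V=0 FIRE
t=2: input=3 -> V=15
t=3: input=4 -> V=0 FIRE
t=4: input=2 -> V=10
t=5: input=0 -> V=7
t=6: input=2 -> V=14
t=7: input=3 -> V=24
t=8: input=4 -> V=0 FIRE
t=9: input=5 -> V=0 FIRE
t=10: input=0 -> V=0
t=11: input=3 -> V=15
t=12: input=0 -> V=10
t=13: input=3 -> V=22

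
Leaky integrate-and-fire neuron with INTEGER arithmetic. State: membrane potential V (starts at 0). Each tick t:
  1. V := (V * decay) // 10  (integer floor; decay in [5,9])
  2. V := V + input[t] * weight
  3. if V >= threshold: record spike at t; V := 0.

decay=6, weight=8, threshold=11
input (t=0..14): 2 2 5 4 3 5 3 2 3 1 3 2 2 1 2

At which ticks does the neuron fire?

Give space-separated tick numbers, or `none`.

Answer: 0 1 2 3 4 5 6 7 8 10 11 12 14

Derivation:
t=0: input=2 -> V=0 FIRE
t=1: input=2 -> V=0 FIRE
t=2: input=5 -> V=0 FIRE
t=3: input=4 -> V=0 FIRE
t=4: input=3 -> V=0 FIRE
t=5: input=5 -> V=0 FIRE
t=6: input=3 -> V=0 FIRE
t=7: input=2 -> V=0 FIRE
t=8: input=3 -> V=0 FIRE
t=9: input=1 -> V=8
t=10: input=3 -> V=0 FIRE
t=11: input=2 -> V=0 FIRE
t=12: input=2 -> V=0 FIRE
t=13: input=1 -> V=8
t=14: input=2 -> V=0 FIRE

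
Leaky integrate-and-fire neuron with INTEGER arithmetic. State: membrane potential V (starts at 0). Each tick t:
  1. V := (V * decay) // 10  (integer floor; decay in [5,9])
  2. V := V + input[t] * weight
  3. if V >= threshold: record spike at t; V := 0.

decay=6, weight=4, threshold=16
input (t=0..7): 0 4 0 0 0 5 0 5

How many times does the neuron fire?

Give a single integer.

t=0: input=0 -> V=0
t=1: input=4 -> V=0 FIRE
t=2: input=0 -> V=0
t=3: input=0 -> V=0
t=4: input=0 -> V=0
t=5: input=5 -> V=0 FIRE
t=6: input=0 -> V=0
t=7: input=5 -> V=0 FIRE

Answer: 3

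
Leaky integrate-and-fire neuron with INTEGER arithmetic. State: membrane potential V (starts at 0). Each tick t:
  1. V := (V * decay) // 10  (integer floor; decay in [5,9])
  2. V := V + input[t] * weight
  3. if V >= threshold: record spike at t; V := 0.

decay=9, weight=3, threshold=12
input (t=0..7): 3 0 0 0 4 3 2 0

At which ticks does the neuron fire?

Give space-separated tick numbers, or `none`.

Answer: 4 6

Derivation:
t=0: input=3 -> V=9
t=1: input=0 -> V=8
t=2: input=0 -> V=7
t=3: input=0 -> V=6
t=4: input=4 -> V=0 FIRE
t=5: input=3 -> V=9
t=6: input=2 -> V=0 FIRE
t=7: input=0 -> V=0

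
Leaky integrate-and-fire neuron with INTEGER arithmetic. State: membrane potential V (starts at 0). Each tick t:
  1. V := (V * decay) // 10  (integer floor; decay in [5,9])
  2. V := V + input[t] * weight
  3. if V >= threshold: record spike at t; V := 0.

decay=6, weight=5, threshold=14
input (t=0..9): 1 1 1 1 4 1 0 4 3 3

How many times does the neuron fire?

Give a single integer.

t=0: input=1 -> V=5
t=1: input=1 -> V=8
t=2: input=1 -> V=9
t=3: input=1 -> V=10
t=4: input=4 -> V=0 FIRE
t=5: input=1 -> V=5
t=6: input=0 -> V=3
t=7: input=4 -> V=0 FIRE
t=8: input=3 -> V=0 FIRE
t=9: input=3 -> V=0 FIRE

Answer: 4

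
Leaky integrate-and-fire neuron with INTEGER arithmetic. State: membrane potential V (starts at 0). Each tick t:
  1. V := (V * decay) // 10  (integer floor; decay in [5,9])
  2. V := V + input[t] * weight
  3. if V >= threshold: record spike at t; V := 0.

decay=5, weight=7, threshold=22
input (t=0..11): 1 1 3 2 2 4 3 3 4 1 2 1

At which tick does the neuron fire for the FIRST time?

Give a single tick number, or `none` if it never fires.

t=0: input=1 -> V=7
t=1: input=1 -> V=10
t=2: input=3 -> V=0 FIRE
t=3: input=2 -> V=14
t=4: input=2 -> V=21
t=5: input=4 -> V=0 FIRE
t=6: input=3 -> V=21
t=7: input=3 -> V=0 FIRE
t=8: input=4 -> V=0 FIRE
t=9: input=1 -> V=7
t=10: input=2 -> V=17
t=11: input=1 -> V=15

Answer: 2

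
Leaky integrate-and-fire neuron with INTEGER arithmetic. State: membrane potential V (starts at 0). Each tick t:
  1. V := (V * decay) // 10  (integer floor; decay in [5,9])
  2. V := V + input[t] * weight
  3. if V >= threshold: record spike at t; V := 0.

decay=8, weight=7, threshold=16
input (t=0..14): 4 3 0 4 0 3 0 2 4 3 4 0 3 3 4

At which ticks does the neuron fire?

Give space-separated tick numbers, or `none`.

Answer: 0 1 3 5 8 9 10 12 13 14

Derivation:
t=0: input=4 -> V=0 FIRE
t=1: input=3 -> V=0 FIRE
t=2: input=0 -> V=0
t=3: input=4 -> V=0 FIRE
t=4: input=0 -> V=0
t=5: input=3 -> V=0 FIRE
t=6: input=0 -> V=0
t=7: input=2 -> V=14
t=8: input=4 -> V=0 FIRE
t=9: input=3 -> V=0 FIRE
t=10: input=4 -> V=0 FIRE
t=11: input=0 -> V=0
t=12: input=3 -> V=0 FIRE
t=13: input=3 -> V=0 FIRE
t=14: input=4 -> V=0 FIRE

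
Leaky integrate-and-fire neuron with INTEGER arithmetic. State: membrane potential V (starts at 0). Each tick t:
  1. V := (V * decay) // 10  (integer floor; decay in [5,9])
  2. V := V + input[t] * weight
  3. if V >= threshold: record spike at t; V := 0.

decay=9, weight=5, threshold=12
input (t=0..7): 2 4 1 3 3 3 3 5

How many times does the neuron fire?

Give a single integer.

Answer: 6

Derivation:
t=0: input=2 -> V=10
t=1: input=4 -> V=0 FIRE
t=2: input=1 -> V=5
t=3: input=3 -> V=0 FIRE
t=4: input=3 -> V=0 FIRE
t=5: input=3 -> V=0 FIRE
t=6: input=3 -> V=0 FIRE
t=7: input=5 -> V=0 FIRE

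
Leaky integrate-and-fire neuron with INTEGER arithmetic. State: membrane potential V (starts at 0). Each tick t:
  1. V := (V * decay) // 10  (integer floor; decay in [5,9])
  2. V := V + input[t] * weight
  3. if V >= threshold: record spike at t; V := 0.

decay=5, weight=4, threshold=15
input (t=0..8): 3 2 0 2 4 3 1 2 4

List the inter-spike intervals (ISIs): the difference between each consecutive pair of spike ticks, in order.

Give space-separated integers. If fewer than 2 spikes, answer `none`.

Answer: 4

Derivation:
t=0: input=3 -> V=12
t=1: input=2 -> V=14
t=2: input=0 -> V=7
t=3: input=2 -> V=11
t=4: input=4 -> V=0 FIRE
t=5: input=3 -> V=12
t=6: input=1 -> V=10
t=7: input=2 -> V=13
t=8: input=4 -> V=0 FIRE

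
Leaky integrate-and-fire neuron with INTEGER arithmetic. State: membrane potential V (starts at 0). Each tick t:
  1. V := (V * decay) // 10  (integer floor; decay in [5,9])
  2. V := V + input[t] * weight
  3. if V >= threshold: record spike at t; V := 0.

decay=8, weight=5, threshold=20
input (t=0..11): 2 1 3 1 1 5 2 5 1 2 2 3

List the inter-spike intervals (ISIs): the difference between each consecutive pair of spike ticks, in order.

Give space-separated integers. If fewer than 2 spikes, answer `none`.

t=0: input=2 -> V=10
t=1: input=1 -> V=13
t=2: input=3 -> V=0 FIRE
t=3: input=1 -> V=5
t=4: input=1 -> V=9
t=5: input=5 -> V=0 FIRE
t=6: input=2 -> V=10
t=7: input=5 -> V=0 FIRE
t=8: input=1 -> V=5
t=9: input=2 -> V=14
t=10: input=2 -> V=0 FIRE
t=11: input=3 -> V=15

Answer: 3 2 3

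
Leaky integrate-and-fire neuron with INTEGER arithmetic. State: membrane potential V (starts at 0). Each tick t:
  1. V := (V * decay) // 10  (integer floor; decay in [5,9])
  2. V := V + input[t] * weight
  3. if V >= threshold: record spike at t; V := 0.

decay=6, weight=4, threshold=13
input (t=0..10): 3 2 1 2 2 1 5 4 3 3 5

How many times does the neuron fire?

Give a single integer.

Answer: 6

Derivation:
t=0: input=3 -> V=12
t=1: input=2 -> V=0 FIRE
t=2: input=1 -> V=4
t=3: input=2 -> V=10
t=4: input=2 -> V=0 FIRE
t=5: input=1 -> V=4
t=6: input=5 -> V=0 FIRE
t=7: input=4 -> V=0 FIRE
t=8: input=3 -> V=12
t=9: input=3 -> V=0 FIRE
t=10: input=5 -> V=0 FIRE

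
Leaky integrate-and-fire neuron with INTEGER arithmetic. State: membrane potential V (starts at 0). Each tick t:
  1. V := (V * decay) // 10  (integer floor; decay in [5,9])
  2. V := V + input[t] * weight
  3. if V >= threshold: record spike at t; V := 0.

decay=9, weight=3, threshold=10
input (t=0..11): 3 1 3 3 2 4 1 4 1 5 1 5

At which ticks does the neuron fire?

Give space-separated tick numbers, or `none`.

Answer: 1 3 5 7 9 11

Derivation:
t=0: input=3 -> V=9
t=1: input=1 -> V=0 FIRE
t=2: input=3 -> V=9
t=3: input=3 -> V=0 FIRE
t=4: input=2 -> V=6
t=5: input=4 -> V=0 FIRE
t=6: input=1 -> V=3
t=7: input=4 -> V=0 FIRE
t=8: input=1 -> V=3
t=9: input=5 -> V=0 FIRE
t=10: input=1 -> V=3
t=11: input=5 -> V=0 FIRE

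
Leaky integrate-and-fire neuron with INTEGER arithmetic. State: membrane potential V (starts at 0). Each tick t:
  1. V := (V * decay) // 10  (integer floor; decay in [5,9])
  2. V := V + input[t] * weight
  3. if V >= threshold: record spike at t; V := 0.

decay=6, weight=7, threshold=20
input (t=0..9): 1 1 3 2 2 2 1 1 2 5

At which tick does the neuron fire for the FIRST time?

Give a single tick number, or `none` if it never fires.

t=0: input=1 -> V=7
t=1: input=1 -> V=11
t=2: input=3 -> V=0 FIRE
t=3: input=2 -> V=14
t=4: input=2 -> V=0 FIRE
t=5: input=2 -> V=14
t=6: input=1 -> V=15
t=7: input=1 -> V=16
t=8: input=2 -> V=0 FIRE
t=9: input=5 -> V=0 FIRE

Answer: 2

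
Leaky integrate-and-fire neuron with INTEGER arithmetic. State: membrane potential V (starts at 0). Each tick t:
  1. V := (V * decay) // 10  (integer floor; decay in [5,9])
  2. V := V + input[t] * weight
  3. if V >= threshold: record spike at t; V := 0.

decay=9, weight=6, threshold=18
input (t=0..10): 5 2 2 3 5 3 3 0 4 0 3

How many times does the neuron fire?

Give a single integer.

Answer: 8

Derivation:
t=0: input=5 -> V=0 FIRE
t=1: input=2 -> V=12
t=2: input=2 -> V=0 FIRE
t=3: input=3 -> V=0 FIRE
t=4: input=5 -> V=0 FIRE
t=5: input=3 -> V=0 FIRE
t=6: input=3 -> V=0 FIRE
t=7: input=0 -> V=0
t=8: input=4 -> V=0 FIRE
t=9: input=0 -> V=0
t=10: input=3 -> V=0 FIRE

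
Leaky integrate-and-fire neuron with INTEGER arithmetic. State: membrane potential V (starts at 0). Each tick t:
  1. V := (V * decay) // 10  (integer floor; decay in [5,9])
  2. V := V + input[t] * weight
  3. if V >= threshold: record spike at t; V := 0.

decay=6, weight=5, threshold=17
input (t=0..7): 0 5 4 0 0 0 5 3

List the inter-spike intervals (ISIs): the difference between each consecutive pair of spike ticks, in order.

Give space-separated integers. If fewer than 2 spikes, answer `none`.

Answer: 1 4

Derivation:
t=0: input=0 -> V=0
t=1: input=5 -> V=0 FIRE
t=2: input=4 -> V=0 FIRE
t=3: input=0 -> V=0
t=4: input=0 -> V=0
t=5: input=0 -> V=0
t=6: input=5 -> V=0 FIRE
t=7: input=3 -> V=15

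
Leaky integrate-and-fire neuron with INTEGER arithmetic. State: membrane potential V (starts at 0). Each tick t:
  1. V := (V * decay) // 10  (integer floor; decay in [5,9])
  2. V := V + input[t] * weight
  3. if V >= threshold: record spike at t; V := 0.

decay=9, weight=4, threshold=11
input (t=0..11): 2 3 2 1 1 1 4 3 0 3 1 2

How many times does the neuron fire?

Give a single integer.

t=0: input=2 -> V=8
t=1: input=3 -> V=0 FIRE
t=2: input=2 -> V=8
t=3: input=1 -> V=0 FIRE
t=4: input=1 -> V=4
t=5: input=1 -> V=7
t=6: input=4 -> V=0 FIRE
t=7: input=3 -> V=0 FIRE
t=8: input=0 -> V=0
t=9: input=3 -> V=0 FIRE
t=10: input=1 -> V=4
t=11: input=2 -> V=0 FIRE

Answer: 6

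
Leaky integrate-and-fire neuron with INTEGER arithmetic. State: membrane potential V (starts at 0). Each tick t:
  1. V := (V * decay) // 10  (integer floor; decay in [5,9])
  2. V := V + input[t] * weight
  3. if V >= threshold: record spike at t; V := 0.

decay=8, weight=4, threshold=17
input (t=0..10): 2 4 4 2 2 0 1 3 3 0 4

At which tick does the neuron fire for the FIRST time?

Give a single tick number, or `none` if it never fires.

Answer: 1

Derivation:
t=0: input=2 -> V=8
t=1: input=4 -> V=0 FIRE
t=2: input=4 -> V=16
t=3: input=2 -> V=0 FIRE
t=4: input=2 -> V=8
t=5: input=0 -> V=6
t=6: input=1 -> V=8
t=7: input=3 -> V=0 FIRE
t=8: input=3 -> V=12
t=9: input=0 -> V=9
t=10: input=4 -> V=0 FIRE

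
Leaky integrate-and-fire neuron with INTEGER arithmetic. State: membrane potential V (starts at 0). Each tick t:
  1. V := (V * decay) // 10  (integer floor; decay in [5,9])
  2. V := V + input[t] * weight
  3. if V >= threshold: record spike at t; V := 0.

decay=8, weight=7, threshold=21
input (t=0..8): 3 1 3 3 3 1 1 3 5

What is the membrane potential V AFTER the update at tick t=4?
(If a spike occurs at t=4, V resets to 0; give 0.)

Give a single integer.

t=0: input=3 -> V=0 FIRE
t=1: input=1 -> V=7
t=2: input=3 -> V=0 FIRE
t=3: input=3 -> V=0 FIRE
t=4: input=3 -> V=0 FIRE
t=5: input=1 -> V=7
t=6: input=1 -> V=12
t=7: input=3 -> V=0 FIRE
t=8: input=5 -> V=0 FIRE

Answer: 0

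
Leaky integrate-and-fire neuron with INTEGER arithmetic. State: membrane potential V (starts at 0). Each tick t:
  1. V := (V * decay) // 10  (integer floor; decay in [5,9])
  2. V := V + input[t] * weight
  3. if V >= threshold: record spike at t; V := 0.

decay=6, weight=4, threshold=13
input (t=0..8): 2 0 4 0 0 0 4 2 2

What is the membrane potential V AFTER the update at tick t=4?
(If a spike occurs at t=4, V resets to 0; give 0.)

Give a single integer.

t=0: input=2 -> V=8
t=1: input=0 -> V=4
t=2: input=4 -> V=0 FIRE
t=3: input=0 -> V=0
t=4: input=0 -> V=0
t=5: input=0 -> V=0
t=6: input=4 -> V=0 FIRE
t=7: input=2 -> V=8
t=8: input=2 -> V=12

Answer: 0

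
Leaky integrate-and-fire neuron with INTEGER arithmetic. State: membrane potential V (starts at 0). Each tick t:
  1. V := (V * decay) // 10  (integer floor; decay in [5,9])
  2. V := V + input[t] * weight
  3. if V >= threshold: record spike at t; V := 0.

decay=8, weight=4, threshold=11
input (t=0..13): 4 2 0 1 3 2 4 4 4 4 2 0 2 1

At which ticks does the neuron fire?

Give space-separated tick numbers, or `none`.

Answer: 0 4 6 7 8 9 12

Derivation:
t=0: input=4 -> V=0 FIRE
t=1: input=2 -> V=8
t=2: input=0 -> V=6
t=3: input=1 -> V=8
t=4: input=3 -> V=0 FIRE
t=5: input=2 -> V=8
t=6: input=4 -> V=0 FIRE
t=7: input=4 -> V=0 FIRE
t=8: input=4 -> V=0 FIRE
t=9: input=4 -> V=0 FIRE
t=10: input=2 -> V=8
t=11: input=0 -> V=6
t=12: input=2 -> V=0 FIRE
t=13: input=1 -> V=4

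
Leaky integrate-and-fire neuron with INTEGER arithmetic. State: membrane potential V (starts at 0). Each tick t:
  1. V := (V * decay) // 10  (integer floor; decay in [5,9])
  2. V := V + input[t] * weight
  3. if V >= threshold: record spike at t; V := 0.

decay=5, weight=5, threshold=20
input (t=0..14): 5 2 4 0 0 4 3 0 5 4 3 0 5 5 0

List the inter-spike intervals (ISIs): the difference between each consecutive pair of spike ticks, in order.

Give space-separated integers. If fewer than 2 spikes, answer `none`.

t=0: input=5 -> V=0 FIRE
t=1: input=2 -> V=10
t=2: input=4 -> V=0 FIRE
t=3: input=0 -> V=0
t=4: input=0 -> V=0
t=5: input=4 -> V=0 FIRE
t=6: input=3 -> V=15
t=7: input=0 -> V=7
t=8: input=5 -> V=0 FIRE
t=9: input=4 -> V=0 FIRE
t=10: input=3 -> V=15
t=11: input=0 -> V=7
t=12: input=5 -> V=0 FIRE
t=13: input=5 -> V=0 FIRE
t=14: input=0 -> V=0

Answer: 2 3 3 1 3 1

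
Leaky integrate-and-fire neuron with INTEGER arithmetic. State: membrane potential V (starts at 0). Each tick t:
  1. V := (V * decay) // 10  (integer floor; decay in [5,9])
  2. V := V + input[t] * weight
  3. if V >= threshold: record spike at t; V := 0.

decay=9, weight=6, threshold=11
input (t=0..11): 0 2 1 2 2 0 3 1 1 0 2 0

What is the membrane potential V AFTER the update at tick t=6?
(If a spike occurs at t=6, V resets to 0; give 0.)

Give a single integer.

Answer: 0

Derivation:
t=0: input=0 -> V=0
t=1: input=2 -> V=0 FIRE
t=2: input=1 -> V=6
t=3: input=2 -> V=0 FIRE
t=4: input=2 -> V=0 FIRE
t=5: input=0 -> V=0
t=6: input=3 -> V=0 FIRE
t=7: input=1 -> V=6
t=8: input=1 -> V=0 FIRE
t=9: input=0 -> V=0
t=10: input=2 -> V=0 FIRE
t=11: input=0 -> V=0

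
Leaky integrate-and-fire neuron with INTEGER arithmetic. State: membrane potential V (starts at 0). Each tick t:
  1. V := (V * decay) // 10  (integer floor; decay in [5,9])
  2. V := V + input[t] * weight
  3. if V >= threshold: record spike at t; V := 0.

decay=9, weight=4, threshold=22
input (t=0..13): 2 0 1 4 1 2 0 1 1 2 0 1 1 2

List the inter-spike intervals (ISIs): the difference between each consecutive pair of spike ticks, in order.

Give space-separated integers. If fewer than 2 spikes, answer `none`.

Answer: 9

Derivation:
t=0: input=2 -> V=8
t=1: input=0 -> V=7
t=2: input=1 -> V=10
t=3: input=4 -> V=0 FIRE
t=4: input=1 -> V=4
t=5: input=2 -> V=11
t=6: input=0 -> V=9
t=7: input=1 -> V=12
t=8: input=1 -> V=14
t=9: input=2 -> V=20
t=10: input=0 -> V=18
t=11: input=1 -> V=20
t=12: input=1 -> V=0 FIRE
t=13: input=2 -> V=8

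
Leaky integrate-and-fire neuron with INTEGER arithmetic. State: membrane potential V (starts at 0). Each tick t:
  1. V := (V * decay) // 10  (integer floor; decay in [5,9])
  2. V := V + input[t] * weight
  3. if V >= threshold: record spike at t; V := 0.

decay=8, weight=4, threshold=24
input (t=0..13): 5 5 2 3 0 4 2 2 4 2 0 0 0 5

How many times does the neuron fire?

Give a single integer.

Answer: 3

Derivation:
t=0: input=5 -> V=20
t=1: input=5 -> V=0 FIRE
t=2: input=2 -> V=8
t=3: input=3 -> V=18
t=4: input=0 -> V=14
t=5: input=4 -> V=0 FIRE
t=6: input=2 -> V=8
t=7: input=2 -> V=14
t=8: input=4 -> V=0 FIRE
t=9: input=2 -> V=8
t=10: input=0 -> V=6
t=11: input=0 -> V=4
t=12: input=0 -> V=3
t=13: input=5 -> V=22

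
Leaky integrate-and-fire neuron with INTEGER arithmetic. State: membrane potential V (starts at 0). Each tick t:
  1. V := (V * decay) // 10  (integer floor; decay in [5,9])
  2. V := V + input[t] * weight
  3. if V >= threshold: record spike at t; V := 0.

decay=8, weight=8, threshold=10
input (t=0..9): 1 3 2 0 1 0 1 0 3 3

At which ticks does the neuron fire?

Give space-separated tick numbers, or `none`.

Answer: 1 2 6 8 9

Derivation:
t=0: input=1 -> V=8
t=1: input=3 -> V=0 FIRE
t=2: input=2 -> V=0 FIRE
t=3: input=0 -> V=0
t=4: input=1 -> V=8
t=5: input=0 -> V=6
t=6: input=1 -> V=0 FIRE
t=7: input=0 -> V=0
t=8: input=3 -> V=0 FIRE
t=9: input=3 -> V=0 FIRE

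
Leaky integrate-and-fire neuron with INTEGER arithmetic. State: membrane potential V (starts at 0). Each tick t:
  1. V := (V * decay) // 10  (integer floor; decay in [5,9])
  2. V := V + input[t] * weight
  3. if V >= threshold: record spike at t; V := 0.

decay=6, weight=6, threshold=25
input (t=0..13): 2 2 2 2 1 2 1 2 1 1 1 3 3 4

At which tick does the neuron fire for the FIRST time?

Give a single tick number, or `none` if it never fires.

Answer: 3

Derivation:
t=0: input=2 -> V=12
t=1: input=2 -> V=19
t=2: input=2 -> V=23
t=3: input=2 -> V=0 FIRE
t=4: input=1 -> V=6
t=5: input=2 -> V=15
t=6: input=1 -> V=15
t=7: input=2 -> V=21
t=8: input=1 -> V=18
t=9: input=1 -> V=16
t=10: input=1 -> V=15
t=11: input=3 -> V=0 FIRE
t=12: input=3 -> V=18
t=13: input=4 -> V=0 FIRE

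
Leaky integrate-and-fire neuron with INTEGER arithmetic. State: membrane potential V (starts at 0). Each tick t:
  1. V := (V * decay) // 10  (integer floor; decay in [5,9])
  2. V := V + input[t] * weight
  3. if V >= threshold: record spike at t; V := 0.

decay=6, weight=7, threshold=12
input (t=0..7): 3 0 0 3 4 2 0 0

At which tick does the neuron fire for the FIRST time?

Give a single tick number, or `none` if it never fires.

t=0: input=3 -> V=0 FIRE
t=1: input=0 -> V=0
t=2: input=0 -> V=0
t=3: input=3 -> V=0 FIRE
t=4: input=4 -> V=0 FIRE
t=5: input=2 -> V=0 FIRE
t=6: input=0 -> V=0
t=7: input=0 -> V=0

Answer: 0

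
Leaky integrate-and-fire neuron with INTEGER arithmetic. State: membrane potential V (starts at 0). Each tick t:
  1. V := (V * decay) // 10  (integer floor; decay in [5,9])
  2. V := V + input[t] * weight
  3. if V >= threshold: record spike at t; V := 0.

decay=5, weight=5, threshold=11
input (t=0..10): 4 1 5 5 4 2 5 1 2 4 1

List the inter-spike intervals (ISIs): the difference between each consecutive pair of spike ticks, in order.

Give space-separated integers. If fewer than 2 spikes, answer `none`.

t=0: input=4 -> V=0 FIRE
t=1: input=1 -> V=5
t=2: input=5 -> V=0 FIRE
t=3: input=5 -> V=0 FIRE
t=4: input=4 -> V=0 FIRE
t=5: input=2 -> V=10
t=6: input=5 -> V=0 FIRE
t=7: input=1 -> V=5
t=8: input=2 -> V=0 FIRE
t=9: input=4 -> V=0 FIRE
t=10: input=1 -> V=5

Answer: 2 1 1 2 2 1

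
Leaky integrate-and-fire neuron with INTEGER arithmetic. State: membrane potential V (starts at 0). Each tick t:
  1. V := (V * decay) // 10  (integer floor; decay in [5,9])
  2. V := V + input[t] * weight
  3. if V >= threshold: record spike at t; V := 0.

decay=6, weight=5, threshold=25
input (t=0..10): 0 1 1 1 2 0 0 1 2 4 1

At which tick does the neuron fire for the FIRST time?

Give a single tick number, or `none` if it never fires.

t=0: input=0 -> V=0
t=1: input=1 -> V=5
t=2: input=1 -> V=8
t=3: input=1 -> V=9
t=4: input=2 -> V=15
t=5: input=0 -> V=9
t=6: input=0 -> V=5
t=7: input=1 -> V=8
t=8: input=2 -> V=14
t=9: input=4 -> V=0 FIRE
t=10: input=1 -> V=5

Answer: 9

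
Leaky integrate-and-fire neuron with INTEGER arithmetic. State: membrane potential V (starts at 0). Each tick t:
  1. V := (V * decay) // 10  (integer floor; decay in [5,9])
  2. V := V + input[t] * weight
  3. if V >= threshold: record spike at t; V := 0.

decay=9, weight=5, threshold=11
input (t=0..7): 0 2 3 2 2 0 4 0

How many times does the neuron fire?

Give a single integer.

Answer: 3

Derivation:
t=0: input=0 -> V=0
t=1: input=2 -> V=10
t=2: input=3 -> V=0 FIRE
t=3: input=2 -> V=10
t=4: input=2 -> V=0 FIRE
t=5: input=0 -> V=0
t=6: input=4 -> V=0 FIRE
t=7: input=0 -> V=0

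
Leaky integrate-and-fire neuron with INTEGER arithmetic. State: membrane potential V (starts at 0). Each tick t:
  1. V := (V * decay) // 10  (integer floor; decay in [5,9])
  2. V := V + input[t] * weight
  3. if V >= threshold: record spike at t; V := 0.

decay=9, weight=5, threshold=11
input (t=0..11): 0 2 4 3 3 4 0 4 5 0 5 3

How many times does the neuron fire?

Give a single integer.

t=0: input=0 -> V=0
t=1: input=2 -> V=10
t=2: input=4 -> V=0 FIRE
t=3: input=3 -> V=0 FIRE
t=4: input=3 -> V=0 FIRE
t=5: input=4 -> V=0 FIRE
t=6: input=0 -> V=0
t=7: input=4 -> V=0 FIRE
t=8: input=5 -> V=0 FIRE
t=9: input=0 -> V=0
t=10: input=5 -> V=0 FIRE
t=11: input=3 -> V=0 FIRE

Answer: 8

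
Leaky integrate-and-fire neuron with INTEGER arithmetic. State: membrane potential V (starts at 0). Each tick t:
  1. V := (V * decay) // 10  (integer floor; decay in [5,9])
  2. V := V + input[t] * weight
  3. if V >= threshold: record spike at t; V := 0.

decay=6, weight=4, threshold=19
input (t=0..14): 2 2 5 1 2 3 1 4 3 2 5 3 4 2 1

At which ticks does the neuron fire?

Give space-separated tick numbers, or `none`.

Answer: 2 7 10 12

Derivation:
t=0: input=2 -> V=8
t=1: input=2 -> V=12
t=2: input=5 -> V=0 FIRE
t=3: input=1 -> V=4
t=4: input=2 -> V=10
t=5: input=3 -> V=18
t=6: input=1 -> V=14
t=7: input=4 -> V=0 FIRE
t=8: input=3 -> V=12
t=9: input=2 -> V=15
t=10: input=5 -> V=0 FIRE
t=11: input=3 -> V=12
t=12: input=4 -> V=0 FIRE
t=13: input=2 -> V=8
t=14: input=1 -> V=8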